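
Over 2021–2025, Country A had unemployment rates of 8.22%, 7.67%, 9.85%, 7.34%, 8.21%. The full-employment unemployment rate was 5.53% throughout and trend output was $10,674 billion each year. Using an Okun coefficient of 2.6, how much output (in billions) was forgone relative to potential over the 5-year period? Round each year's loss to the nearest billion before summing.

Year 2021: gap = -2.6 × (8.22 - 5.53) = -6.994%, loss ≈ 10674 × 6.994/100 ≈ 747.
Year 2022: gap = -2.6 × (7.67 - 5.53) = -5.564%, loss ≈ 10674 × 5.564/100 ≈ 594.
Year 2023: gap = -2.6 × (9.85 - 5.53) = -11.232%, loss ≈ 10674 × 11.232/100 ≈ 1199.
Year 2024: gap = -2.6 × (7.34 - 5.53) = -4.706%, loss ≈ 10674 × 4.706/100 ≈ 502.
Year 2025: gap = -2.6 × (8.21 - 5.53) = -6.968%, loss ≈ 10674 × 6.968/100 ≈ 744.
Total lost output = 747 + 594 + 1199 + 502 + 744 = 3786 billion.

$3,786 billion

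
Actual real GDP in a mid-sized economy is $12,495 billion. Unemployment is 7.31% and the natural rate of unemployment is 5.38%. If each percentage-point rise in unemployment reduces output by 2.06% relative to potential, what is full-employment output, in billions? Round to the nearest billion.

$13,012 billion

Unemployment gap = 7.31 - 5.38 = 1.93 points, so output gap = -2.06 × 1.93 = -3.9758%.
Since Y = Y* × (1 + gap/100), Y* = 12495/0.960242 ≈ 13012 billion.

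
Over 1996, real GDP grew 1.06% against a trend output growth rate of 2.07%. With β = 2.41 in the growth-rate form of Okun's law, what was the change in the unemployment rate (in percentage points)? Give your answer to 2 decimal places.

0.42 percentage points

Growth-rate Okun's law: g_Y = g_Y* - β × Δu, so Δu = (g_Y* - g_Y)/β.
Δu = (2.07 - 1.06)/2.41 = 1.01/2.41 = 0.42 percentage points.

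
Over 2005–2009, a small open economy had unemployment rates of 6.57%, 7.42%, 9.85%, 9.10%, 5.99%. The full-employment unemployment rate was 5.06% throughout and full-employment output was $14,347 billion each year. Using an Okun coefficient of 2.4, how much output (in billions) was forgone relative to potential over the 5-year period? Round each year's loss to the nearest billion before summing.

Year 2005: gap = -2.4 × (6.57 - 5.06) = -3.624%, loss ≈ 14347 × 3.624/100 ≈ 520.
Year 2006: gap = -2.4 × (7.42 - 5.06) = -5.664%, loss ≈ 14347 × 5.664/100 ≈ 813.
Year 2007: gap = -2.4 × (9.85 - 5.06) = -11.496%, loss ≈ 14347 × 11.496/100 ≈ 1649.
Year 2008: gap = -2.4 × (9.1 - 5.06) = -9.696%, loss ≈ 14347 × 9.696/100 ≈ 1391.
Year 2009: gap = -2.4 × (5.99 - 5.06) = -2.232%, loss ≈ 14347 × 2.232/100 ≈ 320.
Total lost output = 520 + 813 + 1649 + 1391 + 320 = 4693 billion.

$4,693 billion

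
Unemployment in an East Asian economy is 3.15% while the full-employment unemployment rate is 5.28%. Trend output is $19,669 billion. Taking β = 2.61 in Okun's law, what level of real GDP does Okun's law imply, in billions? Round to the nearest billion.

$20,762 billion

Unemployment gap = 3.15 - 5.28 = -2.13 points, so the output gap is -2.61 × (-2.13) = 5.5593%.
Actual GDP = 19669 × (1 + 5.5593/100) = 19669 × 1.055593 ≈ 20762 billion.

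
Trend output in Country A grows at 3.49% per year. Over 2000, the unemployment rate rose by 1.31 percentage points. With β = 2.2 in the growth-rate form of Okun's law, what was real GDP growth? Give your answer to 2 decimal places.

0.61%

Growth-rate Okun's law: g_Y = g_Y* - β × Δu.
g_Y = 3.49 - 2.2 × (1.31) = 3.49 - 2.882 = 0.608%, i.e. 0.61% to 2 d.p.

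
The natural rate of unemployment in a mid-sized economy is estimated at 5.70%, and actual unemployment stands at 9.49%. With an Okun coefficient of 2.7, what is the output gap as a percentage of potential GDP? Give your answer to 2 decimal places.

The unemployment gap is 9.49 - 5.7 = 3.79 percentage points.
Okun's law gives an output gap of -2.7 × 3.79 = -10.233%, i.e. 10.23% below potential.

-10.23%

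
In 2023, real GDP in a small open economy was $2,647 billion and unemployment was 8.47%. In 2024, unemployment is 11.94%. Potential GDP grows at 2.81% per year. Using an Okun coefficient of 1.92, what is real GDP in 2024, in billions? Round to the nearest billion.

$2,545 billion

Δu = 11.94 - 8.47 = 3.47 points.
Okun's law (growth form): g_Y = g_Y* - β × Δu = 2.81 - 1.92 × (3.47) = 2.81 - 6.6624 = -3.8524%.
Real GDP in the next year = 2647 × (1 - 3.8524/100) = 2647 × 0.961476 ≈ 2545 billion.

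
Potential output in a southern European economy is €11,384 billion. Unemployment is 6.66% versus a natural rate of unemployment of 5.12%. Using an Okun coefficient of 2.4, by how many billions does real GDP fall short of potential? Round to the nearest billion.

€421 billion

Output gap = -2.4 × (6.66 - 5.12) = -2.4 × 1.54 = -3.696%.
Actual GDP ≈ 11384 × 0.96304 ≈ 10963 billion, so the shortfall is 11384 - 10963 = 421 billion.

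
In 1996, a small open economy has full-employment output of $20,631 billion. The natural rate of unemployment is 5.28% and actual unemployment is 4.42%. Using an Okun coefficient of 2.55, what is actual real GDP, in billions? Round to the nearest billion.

$21,083 billion

Unemployment gap = 4.42 - 5.28 = -0.86 points, so the output gap is -2.55 × (-0.86) = 2.193%.
Actual GDP = 20631 × (1 + 2.193/100) = 20631 × 1.02193 ≈ 21083 billion.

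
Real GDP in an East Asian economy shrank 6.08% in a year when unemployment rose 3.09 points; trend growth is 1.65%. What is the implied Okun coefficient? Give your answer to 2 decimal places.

β ≈ 2.50

Growth form: g_Y = g_Y* - β × Δu, so β = (g_Y* - g_Y)/Δu.
β = (1.65 + 6.08)/3.09 = 7.73/3.09 = 2.50.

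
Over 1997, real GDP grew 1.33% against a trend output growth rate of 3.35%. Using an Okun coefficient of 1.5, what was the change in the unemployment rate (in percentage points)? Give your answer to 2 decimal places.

Growth-rate Okun's law: g_Y = g_Y* - β × Δu, so Δu = (g_Y* - g_Y)/β.
Δu = (3.35 - 1.33)/1.5 = 2.02/1.5 = 1.35 percentage points.

1.35 percentage points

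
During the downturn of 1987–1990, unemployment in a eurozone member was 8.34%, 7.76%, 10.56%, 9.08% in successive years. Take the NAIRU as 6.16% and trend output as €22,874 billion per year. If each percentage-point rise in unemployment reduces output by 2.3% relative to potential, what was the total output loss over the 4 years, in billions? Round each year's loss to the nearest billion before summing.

Year 1987: gap = -2.3 × (8.34 - 6.16) = -5.014%, loss ≈ 22874 × 5.014/100 ≈ 1147.
Year 1988: gap = -2.3 × (7.76 - 6.16) = -3.68%, loss ≈ 22874 × 3.68/100 ≈ 842.
Year 1989: gap = -2.3 × (10.56 - 6.16) = -10.12%, loss ≈ 22874 × 10.12/100 ≈ 2315.
Year 1990: gap = -2.3 × (9.08 - 6.16) = -6.716%, loss ≈ 22874 × 6.716/100 ≈ 1536.
Total lost output = 1147 + 842 + 2315 + 1536 = 5840 billion.

€5,840 billion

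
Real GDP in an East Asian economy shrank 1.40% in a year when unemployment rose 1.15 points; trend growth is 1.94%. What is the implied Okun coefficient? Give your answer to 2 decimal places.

Growth form: g_Y = g_Y* - β × Δu, so β = (g_Y* - g_Y)/Δu.
β = (1.94 + 1.4)/1.15 = 3.34/1.15 = 2.90.

β ≈ 2.90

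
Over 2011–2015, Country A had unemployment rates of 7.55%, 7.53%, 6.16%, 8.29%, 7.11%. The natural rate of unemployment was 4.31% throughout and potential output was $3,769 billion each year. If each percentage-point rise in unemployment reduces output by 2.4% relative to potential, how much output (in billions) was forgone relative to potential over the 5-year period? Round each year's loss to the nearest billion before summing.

$1,364 billion

Year 2011: gap = -2.4 × (7.55 - 4.31) = -7.776%, loss ≈ 3769 × 7.776/100 ≈ 293.
Year 2012: gap = -2.4 × (7.53 - 4.31) = -7.728%, loss ≈ 3769 × 7.728/100 ≈ 291.
Year 2013: gap = -2.4 × (6.16 - 4.31) = -4.44%, loss ≈ 3769 × 4.44/100 ≈ 167.
Year 2014: gap = -2.4 × (8.29 - 4.31) = -9.552%, loss ≈ 3769 × 9.552/100 ≈ 360.
Year 2015: gap = -2.4 × (7.11 - 4.31) = -6.72%, loss ≈ 3769 × 6.72/100 ≈ 253.
Total lost output = 293 + 291 + 167 + 360 + 253 = 1364 billion.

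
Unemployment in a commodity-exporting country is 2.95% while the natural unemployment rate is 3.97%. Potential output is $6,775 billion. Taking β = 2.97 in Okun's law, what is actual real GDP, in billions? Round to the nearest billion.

$6,980 billion

Unemployment gap = 2.95 - 3.97 = -1.02 points, so the output gap is -2.97 × (-1.02) = 3.0294%.
Actual GDP = 6775 × (1 + 3.0294/100) = 6775 × 1.030294 ≈ 6980 billion.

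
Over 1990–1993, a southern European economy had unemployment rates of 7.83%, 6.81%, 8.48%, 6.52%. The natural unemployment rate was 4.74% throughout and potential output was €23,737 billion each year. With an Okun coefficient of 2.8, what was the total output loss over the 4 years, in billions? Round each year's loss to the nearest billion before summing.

Year 1990: gap = -2.8 × (7.83 - 4.74) = -8.652%, loss ≈ 23737 × 8.652/100 ≈ 2054.
Year 1991: gap = -2.8 × (6.81 - 4.74) = -5.796%, loss ≈ 23737 × 5.796/100 ≈ 1376.
Year 1992: gap = -2.8 × (8.48 - 4.74) = -10.472%, loss ≈ 23737 × 10.472/100 ≈ 2486.
Year 1993: gap = -2.8 × (6.52 - 4.74) = -4.984%, loss ≈ 23737 × 4.984/100 ≈ 1183.
Total lost output = 2054 + 1376 + 2486 + 1183 = 7099 billion.

€7,099 billion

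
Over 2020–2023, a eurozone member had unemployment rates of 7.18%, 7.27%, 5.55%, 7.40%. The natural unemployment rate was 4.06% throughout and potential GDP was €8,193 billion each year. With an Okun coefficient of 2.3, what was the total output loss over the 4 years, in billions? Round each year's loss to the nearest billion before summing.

€2,103 billion

Year 2020: gap = -2.3 × (7.18 - 4.06) = -7.176%, loss ≈ 8193 × 7.176/100 ≈ 588.
Year 2021: gap = -2.3 × (7.27 - 4.06) = -7.383%, loss ≈ 8193 × 7.383/100 ≈ 605.
Year 2022: gap = -2.3 × (5.55 - 4.06) = -3.427%, loss ≈ 8193 × 3.427/100 ≈ 281.
Year 2023: gap = -2.3 × (7.4 - 4.06) = -7.682%, loss ≈ 8193 × 7.682/100 ≈ 629.
Total lost output = 588 + 605 + 281 + 629 = 2103 billion.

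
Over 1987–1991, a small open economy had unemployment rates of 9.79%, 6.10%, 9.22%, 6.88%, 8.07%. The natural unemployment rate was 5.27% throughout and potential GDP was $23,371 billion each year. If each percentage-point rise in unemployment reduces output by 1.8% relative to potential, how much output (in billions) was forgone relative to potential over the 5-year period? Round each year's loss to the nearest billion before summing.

$5,767 billion

Year 1987: gap = -1.8 × (9.79 - 5.27) = -8.136%, loss ≈ 23371 × 8.136/100 ≈ 1901.
Year 1988: gap = -1.8 × (6.1 - 5.27) = -1.494%, loss ≈ 23371 × 1.494/100 ≈ 349.
Year 1989: gap = -1.8 × (9.22 - 5.27) = -7.11%, loss ≈ 23371 × 7.11/100 ≈ 1662.
Year 1990: gap = -1.8 × (6.88 - 5.27) = -2.898%, loss ≈ 23371 × 2.898/100 ≈ 677.
Year 1991: gap = -1.8 × (8.07 - 5.27) = -5.04%, loss ≈ 23371 × 5.04/100 ≈ 1178.
Total lost output = 1901 + 349 + 1662 + 677 + 1178 = 5767 billion.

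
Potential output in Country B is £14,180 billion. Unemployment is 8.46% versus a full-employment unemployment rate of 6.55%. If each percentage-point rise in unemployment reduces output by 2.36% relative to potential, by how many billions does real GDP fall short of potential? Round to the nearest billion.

Output gap = -2.36 × (8.46 - 6.55) = -2.36 × 1.91 = -4.5076%.
Actual GDP ≈ 14180 × 0.954924 ≈ 13541 billion, so the shortfall is 14180 - 13541 = 639 billion.

£639 billion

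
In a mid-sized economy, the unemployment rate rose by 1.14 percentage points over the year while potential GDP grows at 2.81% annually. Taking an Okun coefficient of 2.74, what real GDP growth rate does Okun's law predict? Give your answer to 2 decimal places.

-0.31%

Growth-rate Okun's law: g_Y = g_Y* - β × Δu.
g_Y = 2.81 - 2.74 × (1.14) = 2.81 - 3.1236 = -0.3136%, i.e. -0.31% to 2 d.p.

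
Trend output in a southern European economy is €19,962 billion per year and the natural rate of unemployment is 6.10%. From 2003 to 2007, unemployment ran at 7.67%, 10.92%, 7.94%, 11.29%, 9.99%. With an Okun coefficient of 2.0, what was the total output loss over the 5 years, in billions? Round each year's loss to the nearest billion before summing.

Year 2003: gap = -2.0 × (7.67 - 6.1) = -3.14%, loss ≈ 19962 × 3.14/100 ≈ 627.
Year 2004: gap = -2.0 × (10.92 - 6.1) = -9.64%, loss ≈ 19962 × 9.64/100 ≈ 1924.
Year 2005: gap = -2.0 × (7.94 - 6.1) = -3.68%, loss ≈ 19962 × 3.68/100 ≈ 735.
Year 2006: gap = -2.0 × (11.29 - 6.1) = -10.38%, loss ≈ 19962 × 10.38/100 ≈ 2072.
Year 2007: gap = -2.0 × (9.99 - 6.1) = -7.78%, loss ≈ 19962 × 7.78/100 ≈ 1553.
Total lost output = 627 + 1924 + 735 + 2072 + 1553 = 6911 billion.

€6,911 billion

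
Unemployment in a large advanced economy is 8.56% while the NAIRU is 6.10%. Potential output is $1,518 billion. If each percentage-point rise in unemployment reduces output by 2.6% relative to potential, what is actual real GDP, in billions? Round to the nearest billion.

$1,421 billion

Unemployment gap = 8.56 - 6.1 = 2.46 points, so the output gap is -2.6 × 2.46 = -6.396%.
Actual GDP = 1518 × (1 - 6.396/100) = 1518 × 0.93604 ≈ 1421 billion.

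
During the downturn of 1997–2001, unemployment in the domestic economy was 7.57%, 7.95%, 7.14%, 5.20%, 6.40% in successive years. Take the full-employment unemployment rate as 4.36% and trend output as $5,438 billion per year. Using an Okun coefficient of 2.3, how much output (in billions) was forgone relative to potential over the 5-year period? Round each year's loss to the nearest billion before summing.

Year 1997: gap = -2.3 × (7.57 - 4.36) = -7.383%, loss ≈ 5438 × 7.383/100 ≈ 401.
Year 1998: gap = -2.3 × (7.95 - 4.36) = -8.257%, loss ≈ 5438 × 8.257/100 ≈ 449.
Year 1999: gap = -2.3 × (7.14 - 4.36) = -6.394%, loss ≈ 5438 × 6.394/100 ≈ 348.
Year 2000: gap = -2.3 × (5.2 - 4.36) = -1.932%, loss ≈ 5438 × 1.932/100 ≈ 105.
Year 2001: gap = -2.3 × (6.4 - 4.36) = -4.692%, loss ≈ 5438 × 4.692/100 ≈ 255.
Total lost output = 401 + 449 + 348 + 105 + 255 = 1558 billion.

$1,558 billion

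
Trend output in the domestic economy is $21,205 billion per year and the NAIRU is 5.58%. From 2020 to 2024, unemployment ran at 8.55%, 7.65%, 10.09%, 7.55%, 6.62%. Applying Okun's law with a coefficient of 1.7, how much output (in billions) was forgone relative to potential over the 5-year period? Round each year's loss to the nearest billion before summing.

$4,528 billion

Year 2020: gap = -1.7 × (8.55 - 5.58) = -5.049%, loss ≈ 21205 × 5.049/100 ≈ 1071.
Year 2021: gap = -1.7 × (7.65 - 5.58) = -3.519%, loss ≈ 21205 × 3.519/100 ≈ 746.
Year 2022: gap = -1.7 × (10.09 - 5.58) = -7.667%, loss ≈ 21205 × 7.667/100 ≈ 1626.
Year 2023: gap = -1.7 × (7.55 - 5.58) = -3.349%, loss ≈ 21205 × 3.349/100 ≈ 710.
Year 2024: gap = -1.7 × (6.62 - 5.58) = -1.768%, loss ≈ 21205 × 1.768/100 ≈ 375.
Total lost output = 1071 + 746 + 1626 + 710 + 375 = 4528 billion.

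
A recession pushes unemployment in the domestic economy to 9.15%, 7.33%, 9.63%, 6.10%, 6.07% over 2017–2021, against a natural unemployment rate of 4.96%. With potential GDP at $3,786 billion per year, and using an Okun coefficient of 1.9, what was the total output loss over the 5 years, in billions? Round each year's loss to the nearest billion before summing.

Year 2017: gap = -1.9 × (9.15 - 4.96) = -7.961%, loss ≈ 3786 × 7.961/100 ≈ 301.
Year 2018: gap = -1.9 × (7.33 - 4.96) = -4.503%, loss ≈ 3786 × 4.503/100 ≈ 170.
Year 2019: gap = -1.9 × (9.63 - 4.96) = -8.873%, loss ≈ 3786 × 8.873/100 ≈ 336.
Year 2020: gap = -1.9 × (6.1 - 4.96) = -2.166%, loss ≈ 3786 × 2.166/100 ≈ 82.
Year 2021: gap = -1.9 × (6.07 - 4.96) = -2.109%, loss ≈ 3786 × 2.109/100 ≈ 80.
Total lost output = 301 + 170 + 336 + 82 + 80 = 969 billion.

$969 billion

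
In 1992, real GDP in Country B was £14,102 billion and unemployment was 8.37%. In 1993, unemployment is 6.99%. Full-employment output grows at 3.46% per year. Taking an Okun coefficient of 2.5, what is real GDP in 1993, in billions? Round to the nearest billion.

Δu = 6.99 - 8.37 = -1.38 points.
Okun's law (growth form): g_Y = g_Y* - β × Δu = 3.46 - 2.5 × (-1.38) = 3.46 + 3.45 = 6.91%.
Real GDP in the next year = 14102 × (1 + 6.91/100) = 14102 × 1.0691 ≈ 15076 billion.

£15,076 billion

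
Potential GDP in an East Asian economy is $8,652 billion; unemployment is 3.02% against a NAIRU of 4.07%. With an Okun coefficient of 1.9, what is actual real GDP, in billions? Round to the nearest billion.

Unemployment gap = 3.02 - 4.07 = -1.05 points, so the output gap is -1.9 × (-1.05) = 1.995%.
Actual GDP = 8652 × (1 + 1.995/100) = 8652 × 1.01995 ≈ 8825 billion.

$8,825 billion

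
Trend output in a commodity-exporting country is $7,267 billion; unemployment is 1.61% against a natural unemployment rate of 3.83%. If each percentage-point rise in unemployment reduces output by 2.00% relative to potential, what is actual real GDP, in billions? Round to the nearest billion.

Unemployment gap = 1.61 - 3.83 = -2.22 points, so the output gap is -2 × (-2.22) = 4.44%.
Actual GDP = 7267 × (1 + 4.44/100) = 7267 × 1.0444 ≈ 7590 billion.

$7,590 billion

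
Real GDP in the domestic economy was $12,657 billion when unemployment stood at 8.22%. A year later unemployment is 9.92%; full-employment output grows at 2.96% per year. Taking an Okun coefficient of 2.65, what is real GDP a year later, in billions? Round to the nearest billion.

$12,461 billion

Δu = 9.92 - 8.22 = 1.7 points.
Okun's law (growth form): g_Y = g_Y* - β × Δu = 2.96 - 2.65 × (1.70) = 2.96 - 4.505 = -1.545%.
Real GDP in the next year = 12657 × (1 - 1.545/100) = 12657 × 0.98455 ≈ 12461 billion.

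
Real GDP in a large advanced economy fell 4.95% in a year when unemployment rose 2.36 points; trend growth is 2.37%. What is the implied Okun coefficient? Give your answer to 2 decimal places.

β ≈ 3.10

Growth form: g_Y = g_Y* - β × Δu, so β = (g_Y* - g_Y)/Δu.
β = (2.37 + 4.95)/2.36 = 7.32/2.36 = 3.10.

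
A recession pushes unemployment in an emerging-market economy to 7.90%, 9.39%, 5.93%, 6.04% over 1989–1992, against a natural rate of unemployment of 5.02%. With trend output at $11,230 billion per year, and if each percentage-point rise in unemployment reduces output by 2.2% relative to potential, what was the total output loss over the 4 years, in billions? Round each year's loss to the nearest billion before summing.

Year 1989: gap = -2.2 × (7.9 - 5.02) = -6.336%, loss ≈ 11230 × 6.336/100 ≈ 712.
Year 1990: gap = -2.2 × (9.39 - 5.02) = -9.614%, loss ≈ 11230 × 9.614/100 ≈ 1080.
Year 1991: gap = -2.2 × (5.93 - 5.02) = -2.002%, loss ≈ 11230 × 2.002/100 ≈ 225.
Year 1992: gap = -2.2 × (6.04 - 5.02) = -2.244%, loss ≈ 11230 × 2.244/100 ≈ 252.
Total lost output = 712 + 1080 + 225 + 252 = 2269 billion.

$2,269 billion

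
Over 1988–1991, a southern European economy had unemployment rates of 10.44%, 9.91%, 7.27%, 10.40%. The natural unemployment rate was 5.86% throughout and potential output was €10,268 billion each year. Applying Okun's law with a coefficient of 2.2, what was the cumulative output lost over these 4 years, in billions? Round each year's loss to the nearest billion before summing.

Year 1988: gap = -2.2 × (10.44 - 5.86) = -10.076%, loss ≈ 10268 × 10.076/100 ≈ 1035.
Year 1989: gap = -2.2 × (9.91 - 5.86) = -8.91%, loss ≈ 10268 × 8.91/100 ≈ 915.
Year 1990: gap = -2.2 × (7.27 - 5.86) = -3.102%, loss ≈ 10268 × 3.102/100 ≈ 319.
Year 1991: gap = -2.2 × (10.4 - 5.86) = -9.988%, loss ≈ 10268 × 9.988/100 ≈ 1026.
Total lost output = 1035 + 915 + 319 + 1026 = 3295 billion.

€3,295 billion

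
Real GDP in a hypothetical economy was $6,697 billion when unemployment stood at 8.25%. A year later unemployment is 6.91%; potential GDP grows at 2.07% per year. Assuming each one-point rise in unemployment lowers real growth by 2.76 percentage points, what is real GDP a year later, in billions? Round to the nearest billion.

$7,083 billion

Δu = 6.91 - 8.25 = -1.34 points.
Okun's law (growth form): g_Y = g_Y* - β × Δu = 2.07 - 2.76 × (-1.34) = 2.07 + 3.6984 = 5.7684%.
Real GDP in the next year = 6697 × (1 + 5.7684/100) = 6697 × 1.057684 ≈ 7083 billion.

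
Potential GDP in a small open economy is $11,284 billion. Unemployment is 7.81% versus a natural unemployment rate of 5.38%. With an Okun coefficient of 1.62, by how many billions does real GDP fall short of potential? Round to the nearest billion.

Output gap = -1.62 × (7.81 - 5.38) = -1.62 × 2.43 = -3.9366%.
Actual GDP ≈ 11284 × 0.960634 ≈ 10840 billion, so the shortfall is 11284 - 10840 = 444 billion.

$444 billion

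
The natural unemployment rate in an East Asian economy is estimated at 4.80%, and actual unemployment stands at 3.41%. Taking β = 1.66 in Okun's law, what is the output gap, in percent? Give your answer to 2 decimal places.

2.31%

The unemployment gap is 3.41 - 4.8 = -1.39 percentage points.
Okun's law gives an output gap of -1.66 × (-1.39) = 2.3074%, i.e. 2.31% above potential.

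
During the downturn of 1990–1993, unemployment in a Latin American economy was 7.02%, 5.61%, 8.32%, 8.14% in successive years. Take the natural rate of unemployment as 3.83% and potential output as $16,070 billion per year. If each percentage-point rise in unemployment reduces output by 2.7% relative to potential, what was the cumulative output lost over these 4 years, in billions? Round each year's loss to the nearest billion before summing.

Year 1990: gap = -2.7 × (7.02 - 3.83) = -8.613%, loss ≈ 16070 × 8.613/100 ≈ 1384.
Year 1991: gap = -2.7 × (5.61 - 3.83) = -4.806%, loss ≈ 16070 × 4.806/100 ≈ 772.
Year 1992: gap = -2.7 × (8.32 - 3.83) = -12.123%, loss ≈ 16070 × 12.123/100 ≈ 1948.
Year 1993: gap = -2.7 × (8.14 - 3.83) = -11.637%, loss ≈ 16070 × 11.637/100 ≈ 1870.
Total lost output = 1384 + 772 + 1948 + 1870 = 5974 billion.

$5,974 billion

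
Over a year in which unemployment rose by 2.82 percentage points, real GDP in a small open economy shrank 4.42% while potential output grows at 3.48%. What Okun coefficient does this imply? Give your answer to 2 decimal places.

Growth form: g_Y = g_Y* - β × Δu, so β = (g_Y* - g_Y)/Δu.
β = (3.48 + 4.42)/2.82 = 7.9/2.82 = 2.80.

β ≈ 2.80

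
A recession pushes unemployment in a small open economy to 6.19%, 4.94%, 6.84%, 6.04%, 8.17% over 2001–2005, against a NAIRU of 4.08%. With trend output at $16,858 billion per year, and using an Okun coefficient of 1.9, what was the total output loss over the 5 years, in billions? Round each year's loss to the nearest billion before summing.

Year 2001: gap = -1.9 × (6.19 - 4.08) = -4.009%, loss ≈ 16858 × 4.009/100 ≈ 676.
Year 2002: gap = -1.9 × (4.94 - 4.08) = -1.634%, loss ≈ 16858 × 1.634/100 ≈ 275.
Year 2003: gap = -1.9 × (6.84 - 4.08) = -5.244%, loss ≈ 16858 × 5.244/100 ≈ 884.
Year 2004: gap = -1.9 × (6.04 - 4.08) = -3.724%, loss ≈ 16858 × 3.724/100 ≈ 628.
Year 2005: gap = -1.9 × (8.17 - 4.08) = -7.771%, loss ≈ 16858 × 7.771/100 ≈ 1310.
Total lost output = 676 + 275 + 884 + 628 + 1310 = 3773 billion.

$3,773 billion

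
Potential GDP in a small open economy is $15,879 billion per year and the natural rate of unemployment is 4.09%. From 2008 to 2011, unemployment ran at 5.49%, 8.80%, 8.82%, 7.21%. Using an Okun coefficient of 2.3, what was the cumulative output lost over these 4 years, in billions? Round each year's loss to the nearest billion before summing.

Year 2008: gap = -2.3 × (5.49 - 4.09) = -3.22%, loss ≈ 15879 × 3.22/100 ≈ 511.
Year 2009: gap = -2.3 × (8.8 - 4.09) = -10.833%, loss ≈ 15879 × 10.833/100 ≈ 1720.
Year 2010: gap = -2.3 × (8.82 - 4.09) = -10.879%, loss ≈ 15879 × 10.879/100 ≈ 1727.
Year 2011: gap = -2.3 × (7.21 - 4.09) = -7.176%, loss ≈ 15879 × 7.176/100 ≈ 1139.
Total lost output = 511 + 1720 + 1727 + 1139 = 5097 billion.

$5,097 billion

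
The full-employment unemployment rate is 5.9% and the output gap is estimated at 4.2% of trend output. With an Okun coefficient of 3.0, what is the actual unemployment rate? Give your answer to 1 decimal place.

4.5%

From Okun's law, u - u* = -(output gap)/β = -(4.2)/3.0 = -1.4 points.
So u = 5.9 - 1.4 = 4.5%.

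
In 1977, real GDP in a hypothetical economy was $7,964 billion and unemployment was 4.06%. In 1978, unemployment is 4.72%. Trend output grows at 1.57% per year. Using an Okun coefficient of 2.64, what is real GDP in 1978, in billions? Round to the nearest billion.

Δu = 4.72 - 4.06 = 0.66 points.
Okun's law (growth form): g_Y = g_Y* - β × Δu = 1.57 - 2.64 × (0.66) = 1.57 - 1.7424 = -0.1724%.
Real GDP in the next year = 7964 × (1 - 0.1724/100) = 7964 × 0.998276 ≈ 7950 billion.

$7,950 billion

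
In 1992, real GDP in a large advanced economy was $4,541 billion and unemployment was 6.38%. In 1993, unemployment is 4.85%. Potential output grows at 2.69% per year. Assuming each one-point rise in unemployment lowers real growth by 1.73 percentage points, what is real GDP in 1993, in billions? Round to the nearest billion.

$4,783 billion

Δu = 4.85 - 6.38 = -1.53 points.
Okun's law (growth form): g_Y = g_Y* - β × Δu = 2.69 - 1.73 × (-1.53) = 2.69 + 2.6469 = 5.3369%.
Real GDP in the next year = 4541 × (1 + 5.3369/100) = 4541 × 1.053369 ≈ 4783 billion.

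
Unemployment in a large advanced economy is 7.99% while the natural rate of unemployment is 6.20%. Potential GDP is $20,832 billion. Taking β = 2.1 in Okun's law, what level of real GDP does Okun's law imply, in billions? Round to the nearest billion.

Unemployment gap = 7.99 - 6.2 = 1.79 points, so the output gap is -2.1 × 1.79 = -3.759%.
Actual GDP = 20832 × (1 - 3.759/100) = 20832 × 0.96241 ≈ 20049 billion.

$20,049 billion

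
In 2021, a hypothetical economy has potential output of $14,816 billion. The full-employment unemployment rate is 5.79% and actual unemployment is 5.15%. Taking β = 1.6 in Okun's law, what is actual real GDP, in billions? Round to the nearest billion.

Unemployment gap = 5.15 - 5.79 = -0.64 points, so the output gap is -1.6 × (-0.64) = 1.024%.
Actual GDP = 14816 × (1 + 1.024/100) = 14816 × 1.01024 ≈ 14968 billion.

$14,968 billion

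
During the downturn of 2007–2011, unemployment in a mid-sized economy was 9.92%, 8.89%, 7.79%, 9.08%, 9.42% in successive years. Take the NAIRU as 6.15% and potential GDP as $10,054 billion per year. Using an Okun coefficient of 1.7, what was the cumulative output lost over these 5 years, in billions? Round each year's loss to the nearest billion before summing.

$2,452 billion

Year 2007: gap = -1.7 × (9.92 - 6.15) = -6.409%, loss ≈ 10054 × 6.409/100 ≈ 644.
Year 2008: gap = -1.7 × (8.89 - 6.15) = -4.658%, loss ≈ 10054 × 4.658/100 ≈ 468.
Year 2009: gap = -1.7 × (7.79 - 6.15) = -2.788%, loss ≈ 10054 × 2.788/100 ≈ 280.
Year 2010: gap = -1.7 × (9.08 - 6.15) = -4.981%, loss ≈ 10054 × 4.981/100 ≈ 501.
Year 2011: gap = -1.7 × (9.42 - 6.15) = -5.559%, loss ≈ 10054 × 5.559/100 ≈ 559.
Total lost output = 644 + 468 + 280 + 501 + 559 = 2452 billion.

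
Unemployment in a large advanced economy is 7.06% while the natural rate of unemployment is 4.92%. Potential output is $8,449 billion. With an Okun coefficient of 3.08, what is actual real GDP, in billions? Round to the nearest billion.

$7,892 billion

Unemployment gap = 7.06 - 4.92 = 2.14 points, so the output gap is -3.08 × 2.14 = -6.5912%.
Actual GDP = 8449 × (1 - 6.5912/100) = 8449 × 0.934088 ≈ 7892 billion.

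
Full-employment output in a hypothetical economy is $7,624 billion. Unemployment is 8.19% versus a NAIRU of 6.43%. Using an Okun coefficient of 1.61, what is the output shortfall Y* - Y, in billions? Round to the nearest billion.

Output gap = -1.61 × (8.19 - 6.43) = -1.61 × 1.76 = -2.8336%.
Actual GDP ≈ 7624 × 0.971664 ≈ 7408 billion, so the shortfall is 7624 - 7408 = 216 billion.

$216 billion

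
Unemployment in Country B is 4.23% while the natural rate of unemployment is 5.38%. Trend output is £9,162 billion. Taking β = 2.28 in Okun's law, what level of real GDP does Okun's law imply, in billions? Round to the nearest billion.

£9,402 billion

Unemployment gap = 4.23 - 5.38 = -1.15 points, so the output gap is -2.28 × (-1.15) = 2.622%.
Actual GDP = 9162 × (1 + 2.622/100) = 9162 × 1.02622 ≈ 9402 billion.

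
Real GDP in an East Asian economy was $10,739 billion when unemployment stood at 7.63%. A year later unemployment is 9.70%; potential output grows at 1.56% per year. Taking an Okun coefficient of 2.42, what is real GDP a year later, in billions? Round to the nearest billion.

$10,369 billion

Δu = 9.7 - 7.63 = 2.07 points.
Okun's law (growth form): g_Y = g_Y* - β × Δu = 1.56 - 2.42 × (2.07) = 1.56 - 5.0094 = -3.4494%.
Real GDP in the next year = 10739 × (1 - 3.4494/100) = 10739 × 0.965506 ≈ 10369 billion.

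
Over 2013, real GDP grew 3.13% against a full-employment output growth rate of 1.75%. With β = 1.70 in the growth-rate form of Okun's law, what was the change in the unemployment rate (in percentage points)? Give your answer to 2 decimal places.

-0.81 percentage points

Growth-rate Okun's law: g_Y = g_Y* - β × Δu, so Δu = (g_Y* - g_Y)/β.
Δu = (1.75 - 3.13)/1.70 = -1.38/1.70 = -0.81 percentage points.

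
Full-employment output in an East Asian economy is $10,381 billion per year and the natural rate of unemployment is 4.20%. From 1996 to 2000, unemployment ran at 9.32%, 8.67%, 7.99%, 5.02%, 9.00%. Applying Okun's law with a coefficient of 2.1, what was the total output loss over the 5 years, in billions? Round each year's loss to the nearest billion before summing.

Year 1996: gap = -2.1 × (9.32 - 4.2) = -10.752%, loss ≈ 10381 × 10.752/100 ≈ 1116.
Year 1997: gap = -2.1 × (8.67 - 4.2) = -9.387%, loss ≈ 10381 × 9.387/100 ≈ 974.
Year 1998: gap = -2.1 × (7.99 - 4.2) = -7.959%, loss ≈ 10381 × 7.959/100 ≈ 826.
Year 1999: gap = -2.1 × (5.02 - 4.2) = -1.722%, loss ≈ 10381 × 1.722/100 ≈ 179.
Year 2000: gap = -2.1 × (9 - 4.2) = -10.08%, loss ≈ 10381 × 10.08/100 ≈ 1046.
Total lost output = 1116 + 974 + 826 + 179 + 1046 = 4141 billion.

$4,141 billion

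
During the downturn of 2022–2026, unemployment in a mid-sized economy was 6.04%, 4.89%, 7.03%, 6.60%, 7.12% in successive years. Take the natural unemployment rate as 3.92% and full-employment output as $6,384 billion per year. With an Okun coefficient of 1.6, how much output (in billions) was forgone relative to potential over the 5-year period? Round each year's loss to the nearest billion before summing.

Year 2022: gap = -1.6 × (6.04 - 3.92) = -3.392%, loss ≈ 6384 × 3.392/100 ≈ 217.
Year 2023: gap = -1.6 × (4.89 - 3.92) = -1.552%, loss ≈ 6384 × 1.552/100 ≈ 99.
Year 2024: gap = -1.6 × (7.03 - 3.92) = -4.976%, loss ≈ 6384 × 4.976/100 ≈ 318.
Year 2025: gap = -1.6 × (6.6 - 3.92) = -4.288%, loss ≈ 6384 × 4.288/100 ≈ 274.
Year 2026: gap = -1.6 × (7.12 - 3.92) = -5.12%, loss ≈ 6384 × 5.12/100 ≈ 327.
Total lost output = 217 + 99 + 318 + 274 + 327 = 1235 billion.

$1,235 billion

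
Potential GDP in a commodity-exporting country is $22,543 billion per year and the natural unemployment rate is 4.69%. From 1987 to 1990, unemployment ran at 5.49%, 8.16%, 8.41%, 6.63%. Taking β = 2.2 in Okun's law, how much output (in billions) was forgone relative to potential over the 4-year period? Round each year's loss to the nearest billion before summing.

$4,925 billion

Year 1987: gap = -2.2 × (5.49 - 4.69) = -1.76%, loss ≈ 22543 × 1.76/100 ≈ 397.
Year 1988: gap = -2.2 × (8.16 - 4.69) = -7.634%, loss ≈ 22543 × 7.634/100 ≈ 1721.
Year 1989: gap = -2.2 × (8.41 - 4.69) = -8.184%, loss ≈ 22543 × 8.184/100 ≈ 1845.
Year 1990: gap = -2.2 × (6.63 - 4.69) = -4.268%, loss ≈ 22543 × 4.268/100 ≈ 962.
Total lost output = 397 + 1721 + 1845 + 962 = 4925 billion.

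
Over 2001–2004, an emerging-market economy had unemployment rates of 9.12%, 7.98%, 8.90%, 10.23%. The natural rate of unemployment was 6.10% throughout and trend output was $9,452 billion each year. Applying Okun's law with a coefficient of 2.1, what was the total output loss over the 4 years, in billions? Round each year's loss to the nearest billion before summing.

$2,348 billion

Year 2001: gap = -2.1 × (9.12 - 6.1) = -6.342%, loss ≈ 9452 × 6.342/100 ≈ 599.
Year 2002: gap = -2.1 × (7.98 - 6.1) = -3.948%, loss ≈ 9452 × 3.948/100 ≈ 373.
Year 2003: gap = -2.1 × (8.9 - 6.1) = -5.88%, loss ≈ 9452 × 5.88/100 ≈ 556.
Year 2004: gap = -2.1 × (10.23 - 6.1) = -8.673%, loss ≈ 9452 × 8.673/100 ≈ 820.
Total lost output = 599 + 373 + 556 + 820 = 2348 billion.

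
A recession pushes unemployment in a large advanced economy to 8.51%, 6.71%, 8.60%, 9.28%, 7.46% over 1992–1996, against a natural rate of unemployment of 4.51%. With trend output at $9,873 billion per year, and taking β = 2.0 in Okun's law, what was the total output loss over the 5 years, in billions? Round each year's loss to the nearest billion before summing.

$3,557 billion

Year 1992: gap = -2.0 × (8.51 - 4.51) = -8%, loss ≈ 9873 × 8/100 ≈ 790.
Year 1993: gap = -2.0 × (6.71 - 4.51) = -4.4%, loss ≈ 9873 × 4.4/100 ≈ 434.
Year 1994: gap = -2.0 × (8.6 - 4.51) = -8.18%, loss ≈ 9873 × 8.18/100 ≈ 808.
Year 1995: gap = -2.0 × (9.28 - 4.51) = -9.54%, loss ≈ 9873 × 9.54/100 ≈ 942.
Year 1996: gap = -2.0 × (7.46 - 4.51) = -5.9%, loss ≈ 9873 × 5.9/100 ≈ 583.
Total lost output = 790 + 434 + 808 + 942 + 583 = 3557 billion.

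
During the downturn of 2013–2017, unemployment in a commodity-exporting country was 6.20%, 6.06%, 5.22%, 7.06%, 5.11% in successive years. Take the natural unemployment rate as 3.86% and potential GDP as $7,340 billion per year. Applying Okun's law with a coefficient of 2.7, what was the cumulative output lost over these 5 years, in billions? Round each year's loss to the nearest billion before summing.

$2,052 billion

Year 2013: gap = -2.7 × (6.2 - 3.86) = -6.318%, loss ≈ 7340 × 6.318/100 ≈ 464.
Year 2014: gap = -2.7 × (6.06 - 3.86) = -5.94%, loss ≈ 7340 × 5.94/100 ≈ 436.
Year 2015: gap = -2.7 × (5.22 - 3.86) = -3.672%, loss ≈ 7340 × 3.672/100 ≈ 270.
Year 2016: gap = -2.7 × (7.06 - 3.86) = -8.64%, loss ≈ 7340 × 8.64/100 ≈ 634.
Year 2017: gap = -2.7 × (5.11 - 3.86) = -3.375%, loss ≈ 7340 × 3.375/100 ≈ 248.
Total lost output = 464 + 436 + 270 + 634 + 248 = 2052 billion.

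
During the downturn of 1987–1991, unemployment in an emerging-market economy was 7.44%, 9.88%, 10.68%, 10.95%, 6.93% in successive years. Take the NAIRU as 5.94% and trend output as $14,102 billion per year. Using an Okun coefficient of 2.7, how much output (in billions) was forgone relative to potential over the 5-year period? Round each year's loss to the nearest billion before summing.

$6,161 billion

Year 1987: gap = -2.7 × (7.44 - 5.94) = -4.05%, loss ≈ 14102 × 4.05/100 ≈ 571.
Year 1988: gap = -2.7 × (9.88 - 5.94) = -10.638%, loss ≈ 14102 × 10.638/100 ≈ 1500.
Year 1989: gap = -2.7 × (10.68 - 5.94) = -12.798%, loss ≈ 14102 × 12.798/100 ≈ 1805.
Year 1990: gap = -2.7 × (10.95 - 5.94) = -13.527%, loss ≈ 14102 × 13.527/100 ≈ 1908.
Year 1991: gap = -2.7 × (6.93 - 5.94) = -2.673%, loss ≈ 14102 × 2.673/100 ≈ 377.
Total lost output = 571 + 1500 + 1805 + 1908 + 377 = 6161 billion.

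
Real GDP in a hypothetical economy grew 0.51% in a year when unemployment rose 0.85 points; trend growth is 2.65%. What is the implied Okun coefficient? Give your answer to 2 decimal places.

Growth form: g_Y = g_Y* - β × Δu, so β = (g_Y* - g_Y)/Δu.
β = (2.65 - 0.51)/0.85 = 2.14/0.85 = 2.52.

β ≈ 2.52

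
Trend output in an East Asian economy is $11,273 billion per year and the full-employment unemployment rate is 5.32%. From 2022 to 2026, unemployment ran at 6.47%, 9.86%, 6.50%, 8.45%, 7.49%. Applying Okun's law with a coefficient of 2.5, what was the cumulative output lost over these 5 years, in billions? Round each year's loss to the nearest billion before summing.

$3,430 billion

Year 2022: gap = -2.5 × (6.47 - 5.32) = -2.875%, loss ≈ 11273 × 2.875/100 ≈ 324.
Year 2023: gap = -2.5 × (9.86 - 5.32) = -11.35%, loss ≈ 11273 × 11.35/100 ≈ 1279.
Year 2024: gap = -2.5 × (6.5 - 5.32) = -2.95%, loss ≈ 11273 × 2.95/100 ≈ 333.
Year 2025: gap = -2.5 × (8.45 - 5.32) = -7.825%, loss ≈ 11273 × 7.825/100 ≈ 882.
Year 2026: gap = -2.5 × (7.49 - 5.32) = -5.425%, loss ≈ 11273 × 5.425/100 ≈ 612.
Total lost output = 324 + 1279 + 333 + 882 + 612 = 3430 billion.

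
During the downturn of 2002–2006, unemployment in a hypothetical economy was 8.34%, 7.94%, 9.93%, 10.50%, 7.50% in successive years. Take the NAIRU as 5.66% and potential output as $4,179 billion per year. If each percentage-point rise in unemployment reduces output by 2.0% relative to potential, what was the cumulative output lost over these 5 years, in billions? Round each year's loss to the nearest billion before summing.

$1,331 billion

Year 2002: gap = -2.0 × (8.34 - 5.66) = -5.36%, loss ≈ 4179 × 5.36/100 ≈ 224.
Year 2003: gap = -2.0 × (7.94 - 5.66) = -4.56%, loss ≈ 4179 × 4.56/100 ≈ 191.
Year 2004: gap = -2.0 × (9.93 - 5.66) = -8.54%, loss ≈ 4179 × 8.54/100 ≈ 357.
Year 2005: gap = -2.0 × (10.5 - 5.66) = -9.68%, loss ≈ 4179 × 9.68/100 ≈ 405.
Year 2006: gap = -2.0 × (7.5 - 5.66) = -3.68%, loss ≈ 4179 × 3.68/100 ≈ 154.
Total lost output = 224 + 191 + 357 + 405 + 154 = 1331 billion.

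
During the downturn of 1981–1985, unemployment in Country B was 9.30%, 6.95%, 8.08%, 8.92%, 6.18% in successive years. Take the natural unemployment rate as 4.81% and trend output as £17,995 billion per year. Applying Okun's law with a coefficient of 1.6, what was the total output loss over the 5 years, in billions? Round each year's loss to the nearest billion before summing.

Year 1981: gap = -1.6 × (9.3 - 4.81) = -7.184%, loss ≈ 17995 × 7.184/100 ≈ 1293.
Year 1982: gap = -1.6 × (6.95 - 4.81) = -3.424%, loss ≈ 17995 × 3.424/100 ≈ 616.
Year 1983: gap = -1.6 × (8.08 - 4.81) = -5.232%, loss ≈ 17995 × 5.232/100 ≈ 941.
Year 1984: gap = -1.6 × (8.92 - 4.81) = -6.576%, loss ≈ 17995 × 6.576/100 ≈ 1183.
Year 1985: gap = -1.6 × (6.18 - 4.81) = -2.192%, loss ≈ 17995 × 2.192/100 ≈ 394.
Total lost output = 1293 + 616 + 941 + 1183 + 394 = 4427 billion.

£4,427 billion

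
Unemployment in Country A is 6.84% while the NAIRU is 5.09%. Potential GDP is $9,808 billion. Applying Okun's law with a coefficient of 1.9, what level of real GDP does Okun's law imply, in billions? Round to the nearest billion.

Unemployment gap = 6.84 - 5.09 = 1.75 points, so the output gap is -1.9 × 1.75 = -3.325%.
Actual GDP = 9808 × (1 - 3.325/100) = 9808 × 0.96675 ≈ 9482 billion.

$9,482 billion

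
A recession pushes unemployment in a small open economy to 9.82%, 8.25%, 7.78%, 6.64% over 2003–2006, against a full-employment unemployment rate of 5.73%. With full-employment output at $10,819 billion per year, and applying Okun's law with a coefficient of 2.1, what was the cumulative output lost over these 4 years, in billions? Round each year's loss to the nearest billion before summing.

$2,175 billion

Year 2003: gap = -2.1 × (9.82 - 5.73) = -8.589%, loss ≈ 10819 × 8.589/100 ≈ 929.
Year 2004: gap = -2.1 × (8.25 - 5.73) = -5.292%, loss ≈ 10819 × 5.292/100 ≈ 573.
Year 2005: gap = -2.1 × (7.78 - 5.73) = -4.305%, loss ≈ 10819 × 4.305/100 ≈ 466.
Year 2006: gap = -2.1 × (6.64 - 5.73) = -1.911%, loss ≈ 10819 × 1.911/100 ≈ 207.
Total lost output = 929 + 573 + 466 + 207 = 2175 billion.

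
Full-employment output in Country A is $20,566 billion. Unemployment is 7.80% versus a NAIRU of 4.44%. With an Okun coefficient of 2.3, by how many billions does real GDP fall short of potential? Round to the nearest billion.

$1,589 billion

Output gap = -2.3 × (7.8 - 4.44) = -2.3 × 3.36 = -7.728%.
Actual GDP ≈ 20566 × 0.92272 ≈ 18977 billion, so the shortfall is 20566 - 18977 = 1589 billion.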